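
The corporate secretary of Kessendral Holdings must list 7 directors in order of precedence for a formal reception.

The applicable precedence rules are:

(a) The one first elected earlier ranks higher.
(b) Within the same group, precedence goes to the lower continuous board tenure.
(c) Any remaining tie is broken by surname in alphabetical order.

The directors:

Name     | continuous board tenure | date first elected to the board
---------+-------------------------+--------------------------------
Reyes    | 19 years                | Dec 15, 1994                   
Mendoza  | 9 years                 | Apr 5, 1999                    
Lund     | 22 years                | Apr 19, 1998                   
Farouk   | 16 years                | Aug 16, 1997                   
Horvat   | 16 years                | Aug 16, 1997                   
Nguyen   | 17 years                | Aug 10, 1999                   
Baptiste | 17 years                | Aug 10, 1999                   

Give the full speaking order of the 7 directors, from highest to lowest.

By date first elected to the board (earlier first): Reyes (Dec 15, 1994); then Farouk and Horvat (both Aug 16, 1997); then Lund (Apr 19, 1998); then Mendoza (Apr 5, 1999); then Baptiste and Nguyen (both Aug 10, 1999).
Farouk and Horvat both have continuous board tenure 16 years, so the next rule applies.
Among Farouk and Horvat, alphabetically by surname: Farouk before Horvat.
Baptiste and Nguyen both have continuous board tenure 17 years, so the next rule applies.
Among Baptiste and Nguyen, alphabetically by surname: Baptiste before Nguyen.
Full order: Reyes, Farouk, Horvat, Lund, Mendoza, Baptiste, Nguyen.

Reyes, Farouk, Horvat, Lund, Mendoza, Baptiste, Nguyen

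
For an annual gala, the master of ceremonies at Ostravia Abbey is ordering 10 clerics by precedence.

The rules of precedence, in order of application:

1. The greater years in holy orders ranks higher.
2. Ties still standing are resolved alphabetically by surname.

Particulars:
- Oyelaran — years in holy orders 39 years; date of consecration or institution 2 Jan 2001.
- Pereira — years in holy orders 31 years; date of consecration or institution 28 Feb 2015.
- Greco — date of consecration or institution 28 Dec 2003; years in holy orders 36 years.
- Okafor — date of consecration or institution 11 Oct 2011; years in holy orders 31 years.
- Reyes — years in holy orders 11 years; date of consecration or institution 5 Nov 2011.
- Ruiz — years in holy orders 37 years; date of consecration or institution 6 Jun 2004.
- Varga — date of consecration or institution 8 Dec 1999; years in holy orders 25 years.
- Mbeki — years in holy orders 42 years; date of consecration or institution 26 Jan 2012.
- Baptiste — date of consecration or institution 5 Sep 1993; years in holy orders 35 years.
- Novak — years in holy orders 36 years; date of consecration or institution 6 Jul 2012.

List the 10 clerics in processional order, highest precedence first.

Mbeki, Oyelaran, Ruiz, Greco, Novak, Baptiste, Okafor, Pereira, Varga, Reyes

By years in holy orders (higher first): Mbeki (42 years); then Oyelaran (39 years); then Ruiz (37 years); then Greco and Novak (both 36 years); then Baptiste (35 years); then Okafor and Pereira (both 31 years); then Varga (25 years); then Reyes (11 years).
Among Greco and Novak, alphabetically by surname: Greco before Novak.
Among Okafor and Pereira, alphabetically by surname: Okafor before Pereira.
Full order: Mbeki, Oyelaran, Ruiz, Greco, Novak, Baptiste, Okafor, Pereira, Varga, Reyes.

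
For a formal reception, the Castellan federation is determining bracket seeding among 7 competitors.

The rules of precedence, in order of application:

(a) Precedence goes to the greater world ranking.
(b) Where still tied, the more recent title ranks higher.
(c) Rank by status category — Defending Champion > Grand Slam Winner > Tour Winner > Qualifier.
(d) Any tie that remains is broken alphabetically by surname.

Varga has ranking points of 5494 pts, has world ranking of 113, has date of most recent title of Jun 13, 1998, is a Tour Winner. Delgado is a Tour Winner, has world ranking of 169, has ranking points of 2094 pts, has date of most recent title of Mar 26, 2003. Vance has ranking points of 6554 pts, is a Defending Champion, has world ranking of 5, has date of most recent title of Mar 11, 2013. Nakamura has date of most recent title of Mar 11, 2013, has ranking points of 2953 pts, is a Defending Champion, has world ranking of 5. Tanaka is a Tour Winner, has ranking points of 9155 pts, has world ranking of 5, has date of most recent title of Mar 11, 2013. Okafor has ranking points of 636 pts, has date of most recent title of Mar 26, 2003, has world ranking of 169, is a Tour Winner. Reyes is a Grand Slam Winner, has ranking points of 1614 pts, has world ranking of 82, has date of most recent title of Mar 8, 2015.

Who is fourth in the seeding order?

Reyes

By world ranking (higher first): Delgado and Okafor (both 169); then Varga (113); then Reyes (82); then Nakamura, Vance and Tanaka (each 5).
Delgado and Okafor both have date of most recent title Mar 26, 2003, so the next rule applies.
Delgado and Okafor are each Tour Winner, so the next rule applies.
Among Delgado and Okafor, alphabetically by surname: Delgado before Okafor.
Nakamura, Vance and Tanaka all have date of most recent title Mar 11, 2013, so the next rule applies.
Among Nakamura, Vance and Tanaka, by status category: Nakamura and Vance (Defending Champion) before Tanaka (Tour Winner).
Among Nakamura and Vance, alphabetically by surname: Nakamura before Vance.
Order: Delgado, Okafor, Varga, Reyes, Nakamura, Vance, Tanaka.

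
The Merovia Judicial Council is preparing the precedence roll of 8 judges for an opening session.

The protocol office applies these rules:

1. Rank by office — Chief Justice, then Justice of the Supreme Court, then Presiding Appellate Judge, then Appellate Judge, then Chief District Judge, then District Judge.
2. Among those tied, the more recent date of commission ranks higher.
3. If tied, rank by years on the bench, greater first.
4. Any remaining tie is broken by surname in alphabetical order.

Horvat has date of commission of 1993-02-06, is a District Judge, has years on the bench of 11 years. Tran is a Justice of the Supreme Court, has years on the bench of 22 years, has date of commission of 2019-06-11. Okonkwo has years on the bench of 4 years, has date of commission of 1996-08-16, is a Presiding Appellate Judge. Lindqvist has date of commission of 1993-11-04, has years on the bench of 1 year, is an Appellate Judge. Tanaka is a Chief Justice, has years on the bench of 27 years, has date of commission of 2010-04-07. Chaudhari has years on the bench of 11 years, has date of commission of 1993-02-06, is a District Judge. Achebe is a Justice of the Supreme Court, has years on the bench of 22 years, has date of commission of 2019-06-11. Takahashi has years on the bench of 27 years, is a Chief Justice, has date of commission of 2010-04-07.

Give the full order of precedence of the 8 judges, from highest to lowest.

By office: Takahashi and Tanaka (Chief Justice); then Achebe and Tran (Justice of the Supreme Court); then Okonkwo (Presiding Appellate Judge); then Lindqvist (Appellate Judge); then Chaudhari and Horvat (District Judge).
Takahashi and Tanaka both have date of commission 2010-04-07, so the next rule applies.
Takahashi and Tanaka both have years on the bench 27 years, so the next rule applies.
Among Takahashi and Tanaka, alphabetically by surname: Takahashi before Tanaka.
Achebe and Tran both have date of commission 2019-06-11, so the next rule applies.
Achebe and Tran both have years on the bench 22 years, so the next rule applies.
Among Achebe and Tran, alphabetically by surname: Achebe before Tran.
Chaudhari and Horvat both have date of commission 1993-02-06, so the next rule applies.
Chaudhari and Horvat both have years on the bench 11 years, so the next rule applies.
Among Chaudhari and Horvat, alphabetically by surname: Chaudhari before Horvat.
Full order: Takahashi, Tanaka, Achebe, Tran, Okonkwo, Lindqvist, Chaudhari, Horvat.

Takahashi, Tanaka, Achebe, Tran, Okonkwo, Lindqvist, Chaudhari, Horvat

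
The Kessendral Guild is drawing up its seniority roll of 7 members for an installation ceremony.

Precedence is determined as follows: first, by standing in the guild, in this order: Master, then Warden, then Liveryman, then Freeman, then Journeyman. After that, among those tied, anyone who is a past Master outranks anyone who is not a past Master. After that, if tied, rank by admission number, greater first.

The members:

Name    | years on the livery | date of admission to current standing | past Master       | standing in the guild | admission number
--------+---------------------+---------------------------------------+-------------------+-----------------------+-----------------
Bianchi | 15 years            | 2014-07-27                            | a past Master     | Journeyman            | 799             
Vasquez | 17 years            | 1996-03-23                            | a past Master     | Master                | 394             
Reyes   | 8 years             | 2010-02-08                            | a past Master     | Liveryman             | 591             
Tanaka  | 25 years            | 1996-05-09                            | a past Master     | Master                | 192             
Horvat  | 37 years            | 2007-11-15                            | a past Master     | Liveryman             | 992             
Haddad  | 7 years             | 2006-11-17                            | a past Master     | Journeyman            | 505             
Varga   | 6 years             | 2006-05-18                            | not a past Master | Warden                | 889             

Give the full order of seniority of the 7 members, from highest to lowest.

Vasquez, Tanaka, Varga, Horvat, Reyes, Bianchi, Haddad

By standing in the guild: Vasquez and Tanaka (Master); then Varga (Warden); then Horvat and Reyes (Liveryman); then Bianchi and Haddad (Journeyman).
Vasquez and Tanaka are each a past Master, so the next rule applies.
Among Vasquez and Tanaka, by admission number (higher first): Vasquez (394) before Tanaka (192).
Horvat and Reyes are each a past Master, so the next rule applies.
Among Horvat and Reyes, by admission number (higher first): Horvat (992) before Reyes (591).
Bianchi and Haddad are each a past Master, so the next rule applies.
Among Bianchi and Haddad, by admission number (higher first): Bianchi (799) before Haddad (505).
Full order: Vasquez, Tanaka, Varga, Horvat, Reyes, Bianchi, Haddad.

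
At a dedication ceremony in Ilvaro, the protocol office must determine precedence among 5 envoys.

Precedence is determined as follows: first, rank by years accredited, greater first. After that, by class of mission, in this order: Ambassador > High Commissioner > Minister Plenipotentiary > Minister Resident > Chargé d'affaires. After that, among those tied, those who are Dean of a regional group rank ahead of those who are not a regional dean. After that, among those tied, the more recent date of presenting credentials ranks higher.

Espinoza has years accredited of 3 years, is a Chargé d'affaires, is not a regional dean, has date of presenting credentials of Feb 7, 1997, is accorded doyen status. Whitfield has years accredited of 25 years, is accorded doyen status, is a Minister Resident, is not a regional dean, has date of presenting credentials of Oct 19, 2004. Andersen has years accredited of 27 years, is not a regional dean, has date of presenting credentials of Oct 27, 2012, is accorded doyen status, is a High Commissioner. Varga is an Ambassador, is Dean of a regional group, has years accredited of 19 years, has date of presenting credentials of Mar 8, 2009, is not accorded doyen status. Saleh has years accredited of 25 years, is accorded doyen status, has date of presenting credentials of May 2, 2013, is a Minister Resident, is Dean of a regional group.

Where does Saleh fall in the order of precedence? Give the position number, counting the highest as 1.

By years accredited (higher first): Andersen (27 years); then Saleh and Whitfield (both 25 years); then Varga (19 years); then Espinoza (3 years).
Saleh and Whitfield are each Minister Resident, so the next rule applies.
Among Saleh and Whitfield, Dean of a regional group before not a regional dean: Saleh (Dean of a regional group) before Whitfield (not a regional dean).
Order: Andersen, Saleh, Whitfield, Varga, Espinoza. So position 2.

2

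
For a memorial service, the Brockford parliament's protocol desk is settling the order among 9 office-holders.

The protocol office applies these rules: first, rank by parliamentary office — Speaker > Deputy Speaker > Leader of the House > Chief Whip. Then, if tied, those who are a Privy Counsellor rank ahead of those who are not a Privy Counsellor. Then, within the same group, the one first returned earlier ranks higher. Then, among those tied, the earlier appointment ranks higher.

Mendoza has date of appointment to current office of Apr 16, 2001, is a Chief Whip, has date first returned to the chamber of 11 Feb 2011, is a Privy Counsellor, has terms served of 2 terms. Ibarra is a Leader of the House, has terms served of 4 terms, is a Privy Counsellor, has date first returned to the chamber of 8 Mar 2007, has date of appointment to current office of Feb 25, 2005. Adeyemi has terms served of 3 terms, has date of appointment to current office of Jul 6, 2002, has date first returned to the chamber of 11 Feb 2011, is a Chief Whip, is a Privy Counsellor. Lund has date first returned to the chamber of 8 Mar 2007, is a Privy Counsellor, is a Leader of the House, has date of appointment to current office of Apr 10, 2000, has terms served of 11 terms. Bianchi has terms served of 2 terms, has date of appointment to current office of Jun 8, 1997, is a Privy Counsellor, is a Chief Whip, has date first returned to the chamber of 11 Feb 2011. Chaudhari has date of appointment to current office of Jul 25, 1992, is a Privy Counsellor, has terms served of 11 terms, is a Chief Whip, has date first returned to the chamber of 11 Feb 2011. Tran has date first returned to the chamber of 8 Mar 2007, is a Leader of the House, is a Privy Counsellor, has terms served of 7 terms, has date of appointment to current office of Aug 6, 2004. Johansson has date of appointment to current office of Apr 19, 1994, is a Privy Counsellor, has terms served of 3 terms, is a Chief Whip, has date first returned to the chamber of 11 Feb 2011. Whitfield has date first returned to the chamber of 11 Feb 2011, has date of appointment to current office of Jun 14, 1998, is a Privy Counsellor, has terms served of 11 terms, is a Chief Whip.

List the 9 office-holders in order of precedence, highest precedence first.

By parliamentary office: Lund, Tran and Ibarra (Leader of the House); then Chaudhari, Johansson, Bianchi, Whitfield, Mendoza and Adeyemi (Chief Whip).
Lund, Tran and Ibarra are each a Privy Counsellor, so the next rule applies.
Lund, Tran and Ibarra all have date first returned to the chamber 8 Mar 2007, so the next rule applies.
Among Lund, Tran and Ibarra, by date of appointment to current office (earlier first): Lund (Apr 10, 2000) before Tran (Aug 6, 2004) before Ibarra (Feb 25, 2005).
Chaudhari, Johansson, Bianchi, Whitfield, Mendoza and Adeyemi are each a Privy Counsellor, so the next rule applies.
Chaudhari, Johansson, Bianchi, Whitfield, Mendoza and Adeyemi all have date first returned to the chamber 11 Feb 2011, so the next rule applies.
Among Chaudhari, Johansson, Bianchi, Whitfield, Mendoza and Adeyemi, by date of appointment to current office (earlier first): Chaudhari (Jul 25, 1992) before Johansson (Apr 19, 1994) before Bianchi (Jun 8, 1997) before Whitfield (Jun 14, 1998) before Mendoza (Apr 16, 2001) before Adeyemi (Jul 6, 2002).
Full order: Lund, Tran, Ibarra, Chaudhari, Johansson, Bianchi, Whitfield, Mendoza, Adeyemi.

Lund, Tran, Ibarra, Chaudhari, Johansson, Bianchi, Whitfield, Mendoza, Adeyemi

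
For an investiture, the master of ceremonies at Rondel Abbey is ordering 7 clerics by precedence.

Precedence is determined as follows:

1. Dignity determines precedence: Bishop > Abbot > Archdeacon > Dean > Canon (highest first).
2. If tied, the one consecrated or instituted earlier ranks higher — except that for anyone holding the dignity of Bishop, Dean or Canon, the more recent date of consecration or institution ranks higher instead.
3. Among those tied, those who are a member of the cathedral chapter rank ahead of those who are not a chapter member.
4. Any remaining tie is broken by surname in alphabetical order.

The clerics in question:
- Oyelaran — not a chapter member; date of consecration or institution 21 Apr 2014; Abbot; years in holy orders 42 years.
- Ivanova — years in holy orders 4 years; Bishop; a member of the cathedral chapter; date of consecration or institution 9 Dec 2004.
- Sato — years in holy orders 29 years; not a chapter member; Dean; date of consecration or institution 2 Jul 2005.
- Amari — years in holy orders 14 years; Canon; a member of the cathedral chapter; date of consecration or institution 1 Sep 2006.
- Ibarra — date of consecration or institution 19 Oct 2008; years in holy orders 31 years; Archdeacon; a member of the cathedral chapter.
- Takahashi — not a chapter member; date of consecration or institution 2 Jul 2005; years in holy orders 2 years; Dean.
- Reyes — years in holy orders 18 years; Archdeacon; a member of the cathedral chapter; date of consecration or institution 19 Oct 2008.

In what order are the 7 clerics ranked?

By dignity: Ivanova (Bishop); then Oyelaran (Abbot); then Ibarra and Reyes (Archdeacon); then Sato and Takahashi (Dean); then Amari (Canon).
Ibarra and Reyes both have date of consecration or institution 19 Oct 2008, so the next rule applies.
Ibarra and Reyes are each a member of the cathedral chapter, so the next rule applies.
Among Ibarra and Reyes, alphabetically by surname: Ibarra before Reyes.
Sato and Takahashi both have date of consecration or institution 2 Jul 2005, so the next rule applies.
Sato and Takahashi are each not a chapter member, so the next rule applies.
Among Sato and Takahashi, alphabetically by surname: Sato before Takahashi.
Full order: Ivanova, Oyelaran, Ibarra, Reyes, Sato, Takahashi, Amari.

Ivanova, Oyelaran, Ibarra, Reyes, Sato, Takahashi, Amari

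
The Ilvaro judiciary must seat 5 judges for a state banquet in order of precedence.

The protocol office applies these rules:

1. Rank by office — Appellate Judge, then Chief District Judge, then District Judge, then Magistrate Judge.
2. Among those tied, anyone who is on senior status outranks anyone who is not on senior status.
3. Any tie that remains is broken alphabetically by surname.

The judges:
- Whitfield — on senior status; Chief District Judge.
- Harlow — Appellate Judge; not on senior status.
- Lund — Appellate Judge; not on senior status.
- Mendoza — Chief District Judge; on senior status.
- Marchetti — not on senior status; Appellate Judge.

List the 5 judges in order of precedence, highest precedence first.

Harlow, Lund, Marchetti, Mendoza, Whitfield

By office: Harlow, Lund and Marchetti (Appellate Judge); then Mendoza and Whitfield (Chief District Judge).
Harlow, Lund and Marchetti are each not on senior status, so the next rule applies.
Among Harlow, Lund and Marchetti, alphabetically by surname: Harlow before Lund before Marchetti.
Mendoza and Whitfield are each on senior status, so the next rule applies.
Among Mendoza and Whitfield, alphabetically by surname: Mendoza before Whitfield.
Full order: Harlow, Lund, Marchetti, Mendoza, Whitfield.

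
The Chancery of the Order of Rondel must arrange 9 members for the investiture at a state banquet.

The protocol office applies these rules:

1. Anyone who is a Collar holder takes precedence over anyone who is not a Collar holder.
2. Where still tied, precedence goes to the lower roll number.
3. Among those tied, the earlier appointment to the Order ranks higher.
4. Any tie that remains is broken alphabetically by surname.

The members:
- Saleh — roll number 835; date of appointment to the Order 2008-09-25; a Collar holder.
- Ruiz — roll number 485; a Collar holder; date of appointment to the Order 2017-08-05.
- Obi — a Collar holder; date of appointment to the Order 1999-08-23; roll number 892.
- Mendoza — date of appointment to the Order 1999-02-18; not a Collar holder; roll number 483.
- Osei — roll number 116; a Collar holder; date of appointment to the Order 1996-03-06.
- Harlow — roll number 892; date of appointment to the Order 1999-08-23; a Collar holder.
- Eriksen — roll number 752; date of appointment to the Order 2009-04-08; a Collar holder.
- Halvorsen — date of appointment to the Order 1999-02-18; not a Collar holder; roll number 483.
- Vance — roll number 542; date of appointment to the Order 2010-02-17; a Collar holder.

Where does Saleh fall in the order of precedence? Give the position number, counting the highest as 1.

By the first rule: Osei, Ruiz, Vance, Eriksen, Saleh, Harlow and Obi (each a Collar holder); then Halvorsen and Mendoza (both not a Collar holder).
Among Osei, Ruiz, Vance, Eriksen, Saleh, Harlow and Obi, by roll number (lower first): Osei (116) before Ruiz (485) before Vance (542) before Eriksen (752) before Saleh (835) before Harlow and Obi (892).
Harlow and Obi both have date of appointment to the Order 1999-08-23, so the next rule applies.
Among Harlow and Obi, alphabetically by surname: Harlow before Obi.
Halvorsen and Mendoza both have roll number 483, so the next rule applies.
Halvorsen and Mendoza both have date of appointment to the Order 1999-02-18, so the next rule applies.
Among Halvorsen and Mendoza, alphabetically by surname: Halvorsen before Mendoza.
Order: Osei, Ruiz, Vance, Eriksen, Saleh, Harlow, Obi, Halvorsen, Mendoza. So position 5.

5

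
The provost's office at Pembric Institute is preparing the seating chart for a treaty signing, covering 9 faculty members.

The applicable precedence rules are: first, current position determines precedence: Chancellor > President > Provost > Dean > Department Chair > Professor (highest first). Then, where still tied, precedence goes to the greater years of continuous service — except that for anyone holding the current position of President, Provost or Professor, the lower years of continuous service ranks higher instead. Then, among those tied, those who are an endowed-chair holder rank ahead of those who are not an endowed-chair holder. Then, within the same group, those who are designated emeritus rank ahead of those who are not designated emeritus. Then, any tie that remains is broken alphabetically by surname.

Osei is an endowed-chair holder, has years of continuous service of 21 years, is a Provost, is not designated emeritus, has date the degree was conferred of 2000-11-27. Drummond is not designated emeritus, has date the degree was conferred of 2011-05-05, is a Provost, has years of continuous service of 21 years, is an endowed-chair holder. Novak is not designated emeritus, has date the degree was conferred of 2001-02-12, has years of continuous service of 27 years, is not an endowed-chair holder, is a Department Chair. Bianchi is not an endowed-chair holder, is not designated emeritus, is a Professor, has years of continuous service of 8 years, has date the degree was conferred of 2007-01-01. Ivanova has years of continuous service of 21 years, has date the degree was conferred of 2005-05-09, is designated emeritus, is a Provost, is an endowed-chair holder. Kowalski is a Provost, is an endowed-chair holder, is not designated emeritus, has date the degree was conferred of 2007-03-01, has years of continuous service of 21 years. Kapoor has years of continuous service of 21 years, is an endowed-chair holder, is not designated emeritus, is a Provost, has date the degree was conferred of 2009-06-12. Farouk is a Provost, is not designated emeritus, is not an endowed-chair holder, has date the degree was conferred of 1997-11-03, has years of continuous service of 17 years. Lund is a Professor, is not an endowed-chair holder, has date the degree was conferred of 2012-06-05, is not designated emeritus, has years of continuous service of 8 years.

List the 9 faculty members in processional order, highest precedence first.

Farouk, Ivanova, Drummond, Kapoor, Kowalski, Osei, Novak, Bianchi, Lund

By current position: Farouk, Ivanova, Drummond, Kapoor, Kowalski and Osei (Provost); then Novak (Department Chair); then Bianchi and Lund (Professor).
Among Farouk, Ivanova, Drummond, Kapoor, Kowalski and Osei, by years of continuous service (lower first) (reversed rule for this group): Farouk (17 years) before Ivanova, Drummond, Kapoor, Kowalski and Osei (21 years).
Ivanova, Drummond, Kapoor, Kowalski and Osei are each an endowed-chair holder, so the next rule applies.
Among Ivanova, Drummond, Kapoor, Kowalski and Osei, designated emeritus before not designated emeritus: Ivanova (designated emeritus) before Drummond, Kapoor, Kowalski and Osei (not designated emeritus).
Among Drummond, Kapoor, Kowalski and Osei, alphabetically by surname: Drummond before Kapoor before Kowalski before Osei.
Bianchi and Lund both have years of continuous service 8 years, so the next rule applies.
Bianchi and Lund are each not an endowed-chair holder, so the next rule applies.
Bianchi and Lund are each not designated emeritus, so the next rule applies.
Among Bianchi and Lund, alphabetically by surname: Bianchi before Lund.
Full order: Farouk, Ivanova, Drummond, Kapoor, Kowalski, Osei, Novak, Bianchi, Lund.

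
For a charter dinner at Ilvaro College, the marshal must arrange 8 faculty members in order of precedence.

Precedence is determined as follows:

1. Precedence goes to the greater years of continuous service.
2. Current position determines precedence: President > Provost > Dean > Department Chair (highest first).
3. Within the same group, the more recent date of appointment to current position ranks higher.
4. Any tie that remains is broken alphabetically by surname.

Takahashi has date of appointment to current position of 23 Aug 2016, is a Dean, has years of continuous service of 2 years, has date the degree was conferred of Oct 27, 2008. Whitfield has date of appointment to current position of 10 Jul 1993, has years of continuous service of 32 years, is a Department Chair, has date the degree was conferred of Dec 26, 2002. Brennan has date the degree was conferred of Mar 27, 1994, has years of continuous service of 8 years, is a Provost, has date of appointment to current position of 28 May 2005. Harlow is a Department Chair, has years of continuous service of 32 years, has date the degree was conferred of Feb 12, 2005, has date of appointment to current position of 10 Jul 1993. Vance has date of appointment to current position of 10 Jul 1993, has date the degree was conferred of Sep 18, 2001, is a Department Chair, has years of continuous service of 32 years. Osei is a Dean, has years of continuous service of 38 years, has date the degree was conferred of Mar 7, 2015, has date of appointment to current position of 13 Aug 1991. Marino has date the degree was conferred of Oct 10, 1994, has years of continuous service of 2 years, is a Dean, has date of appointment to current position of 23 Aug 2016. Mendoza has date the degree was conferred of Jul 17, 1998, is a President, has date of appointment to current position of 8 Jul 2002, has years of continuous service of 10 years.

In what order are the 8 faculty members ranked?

Osei, Harlow, Vance, Whitfield, Mendoza, Brennan, Marino, Takahashi

By years of continuous service (higher first): Osei (38 years); then Harlow, Vance and Whitfield (each 32 years); then Mendoza (10 years); then Brennan (8 years); then Marino and Takahashi (both 2 years).
Harlow, Vance and Whitfield are each Department Chair, so the next rule applies.
Harlow, Vance and Whitfield all have date of appointment to current position 10 Jul 1993, so the next rule applies.
Among Harlow, Vance and Whitfield, alphabetically by surname: Harlow before Vance before Whitfield.
Marino and Takahashi are each Dean, so the next rule applies.
Marino and Takahashi both have date of appointment to current position 23 Aug 2016, so the next rule applies.
Among Marino and Takahashi, alphabetically by surname: Marino before Takahashi.
Full order: Osei, Harlow, Vance, Whitfield, Mendoza, Brennan, Marino, Takahashi.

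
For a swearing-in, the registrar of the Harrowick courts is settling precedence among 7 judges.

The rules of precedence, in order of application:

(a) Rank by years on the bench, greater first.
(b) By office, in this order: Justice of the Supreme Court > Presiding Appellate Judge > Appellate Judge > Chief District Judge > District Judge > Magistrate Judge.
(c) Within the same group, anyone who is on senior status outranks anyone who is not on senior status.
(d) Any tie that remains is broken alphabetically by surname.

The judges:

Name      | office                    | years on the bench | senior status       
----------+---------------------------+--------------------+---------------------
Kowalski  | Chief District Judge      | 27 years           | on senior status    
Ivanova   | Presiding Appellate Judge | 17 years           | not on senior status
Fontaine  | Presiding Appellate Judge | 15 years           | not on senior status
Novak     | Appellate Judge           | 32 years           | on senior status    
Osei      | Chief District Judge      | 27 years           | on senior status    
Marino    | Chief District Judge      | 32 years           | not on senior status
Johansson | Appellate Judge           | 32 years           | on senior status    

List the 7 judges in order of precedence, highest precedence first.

By years on the bench (higher first): Johansson, Novak and Marino (each 32 years); then Kowalski and Osei (both 27 years); then Ivanova (17 years); then Fontaine (15 years).
Among Johansson, Novak and Marino, by office: Johansson and Novak (Appellate Judge) before Marino (Chief District Judge).
Johansson and Novak are each on senior status, so the next rule applies.
Among Johansson and Novak, alphabetically by surname: Johansson before Novak.
Kowalski and Osei are each Chief District Judge, so the next rule applies.
Kowalski and Osei are each on senior status, so the next rule applies.
Among Kowalski and Osei, alphabetically by surname: Kowalski before Osei.
Full order: Johansson, Novak, Marino, Kowalski, Osei, Ivanova, Fontaine.

Johansson, Novak, Marino, Kowalski, Osei, Ivanova, Fontaine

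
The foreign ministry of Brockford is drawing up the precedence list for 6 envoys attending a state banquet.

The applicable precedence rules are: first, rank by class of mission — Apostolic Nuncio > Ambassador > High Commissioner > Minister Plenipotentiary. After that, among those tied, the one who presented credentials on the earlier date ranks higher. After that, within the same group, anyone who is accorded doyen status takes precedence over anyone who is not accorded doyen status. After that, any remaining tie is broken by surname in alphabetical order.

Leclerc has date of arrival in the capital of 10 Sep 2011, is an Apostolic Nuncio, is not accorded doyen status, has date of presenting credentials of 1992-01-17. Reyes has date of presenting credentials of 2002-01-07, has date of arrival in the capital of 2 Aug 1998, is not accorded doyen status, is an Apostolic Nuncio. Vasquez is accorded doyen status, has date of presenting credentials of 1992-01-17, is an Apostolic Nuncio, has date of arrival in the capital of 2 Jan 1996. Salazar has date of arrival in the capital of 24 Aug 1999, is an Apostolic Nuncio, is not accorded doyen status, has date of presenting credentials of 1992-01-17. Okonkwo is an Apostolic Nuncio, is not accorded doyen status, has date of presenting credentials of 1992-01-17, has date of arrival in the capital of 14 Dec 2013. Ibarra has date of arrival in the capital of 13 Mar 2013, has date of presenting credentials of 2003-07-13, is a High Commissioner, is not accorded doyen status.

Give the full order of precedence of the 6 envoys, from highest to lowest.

Vasquez, Leclerc, Okonkwo, Salazar, Reyes, Ibarra

By class of mission: Vasquez, Leclerc, Okonkwo, Salazar and Reyes (Apostolic Nuncio); then Ibarra (High Commissioner).
Among Vasquez, Leclerc, Okonkwo, Salazar and Reyes, by date of presenting credentials (earlier first): Vasquez, Leclerc, Okonkwo and Salazar (1992-01-17) before Reyes (2002-01-07).
Among Vasquez, Leclerc, Okonkwo and Salazar, accorded doyen status before not accorded doyen status: Vasquez (accorded doyen status) before Leclerc, Okonkwo and Salazar (not accorded doyen status).
Among Leclerc, Okonkwo and Salazar, alphabetically by surname: Leclerc before Okonkwo before Salazar.
Full order: Vasquez, Leclerc, Okonkwo, Salazar, Reyes, Ibarra.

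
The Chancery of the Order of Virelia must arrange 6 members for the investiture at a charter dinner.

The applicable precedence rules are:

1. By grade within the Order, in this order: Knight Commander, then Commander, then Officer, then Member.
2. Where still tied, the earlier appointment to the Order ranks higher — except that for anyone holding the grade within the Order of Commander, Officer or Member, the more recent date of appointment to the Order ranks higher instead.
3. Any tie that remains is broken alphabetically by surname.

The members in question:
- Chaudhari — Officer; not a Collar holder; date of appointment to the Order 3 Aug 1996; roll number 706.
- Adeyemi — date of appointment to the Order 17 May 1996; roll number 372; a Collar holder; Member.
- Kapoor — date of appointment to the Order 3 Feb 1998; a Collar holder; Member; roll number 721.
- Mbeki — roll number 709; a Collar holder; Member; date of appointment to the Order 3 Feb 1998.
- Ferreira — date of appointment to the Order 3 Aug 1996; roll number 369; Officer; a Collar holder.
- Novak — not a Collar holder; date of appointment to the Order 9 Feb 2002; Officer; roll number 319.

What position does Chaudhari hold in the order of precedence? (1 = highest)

By grade within the Order: Novak, Chaudhari and Ferreira (Officer); then Kapoor, Mbeki and Adeyemi (Member).
Among Novak, Chaudhari and Ferreira, by date of appointment to the Order (later first) (reversed rule for this group): Novak (9 Feb 2002) before Chaudhari and Ferreira (3 Aug 1996).
Among Chaudhari and Ferreira, alphabetically by surname: Chaudhari before Ferreira.
Among Kapoor, Mbeki and Adeyemi, by date of appointment to the Order (later first) (reversed rule for this group): Kapoor and Mbeki (3 Feb 1998) before Adeyemi (17 May 1996).
Among Kapoor and Mbeki, alphabetically by surname: Kapoor before Mbeki.
Order: Novak, Chaudhari, Ferreira, Kapoor, Mbeki, Adeyemi. So position 2.

2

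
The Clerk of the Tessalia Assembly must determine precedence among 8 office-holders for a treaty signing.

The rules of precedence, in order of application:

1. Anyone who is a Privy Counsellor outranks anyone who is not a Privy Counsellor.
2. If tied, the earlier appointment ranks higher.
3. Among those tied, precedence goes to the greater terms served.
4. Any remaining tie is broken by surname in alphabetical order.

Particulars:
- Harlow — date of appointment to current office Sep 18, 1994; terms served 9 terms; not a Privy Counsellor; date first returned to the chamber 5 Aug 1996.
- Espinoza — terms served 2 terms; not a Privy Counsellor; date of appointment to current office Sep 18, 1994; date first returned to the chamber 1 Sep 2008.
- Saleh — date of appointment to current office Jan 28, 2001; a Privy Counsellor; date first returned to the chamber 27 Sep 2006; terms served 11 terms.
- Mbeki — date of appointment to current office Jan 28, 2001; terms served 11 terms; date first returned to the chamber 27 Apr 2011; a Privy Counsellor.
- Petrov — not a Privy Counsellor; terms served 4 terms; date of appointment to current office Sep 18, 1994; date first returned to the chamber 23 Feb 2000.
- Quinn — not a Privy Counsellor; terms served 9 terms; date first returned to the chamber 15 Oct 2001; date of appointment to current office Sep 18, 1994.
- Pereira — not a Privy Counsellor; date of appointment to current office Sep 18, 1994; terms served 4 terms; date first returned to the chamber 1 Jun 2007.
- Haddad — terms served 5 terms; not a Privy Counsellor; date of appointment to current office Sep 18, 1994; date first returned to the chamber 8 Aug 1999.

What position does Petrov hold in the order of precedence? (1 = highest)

By the first rule: Mbeki and Saleh (both a Privy Counsellor); then Harlow, Quinn, Haddad, Pereira, Petrov and Espinoza (each not a Privy Counsellor).
Mbeki and Saleh both have date of appointment to current office Jan 28, 2001, so the next rule applies.
Mbeki and Saleh both have terms served 11 terms, so the next rule applies.
Among Mbeki and Saleh, alphabetically by surname: Mbeki before Saleh.
Harlow, Quinn, Haddad, Pereira, Petrov and Espinoza all have date of appointment to current office Sep 18, 1994, so the next rule applies.
Among Harlow, Quinn, Haddad, Pereira, Petrov and Espinoza, by terms served (higher first): Harlow and Quinn (9 terms) before Haddad (5 terms) before Pereira and Petrov (4 terms) before Espinoza (2 terms).
Among Harlow and Quinn, alphabetically by surname: Harlow before Quinn.
Among Pereira and Petrov, alphabetically by surname: Pereira before Petrov.
Order: Mbeki, Saleh, Harlow, Quinn, Haddad, Pereira, Petrov, Espinoza. So position 7.

7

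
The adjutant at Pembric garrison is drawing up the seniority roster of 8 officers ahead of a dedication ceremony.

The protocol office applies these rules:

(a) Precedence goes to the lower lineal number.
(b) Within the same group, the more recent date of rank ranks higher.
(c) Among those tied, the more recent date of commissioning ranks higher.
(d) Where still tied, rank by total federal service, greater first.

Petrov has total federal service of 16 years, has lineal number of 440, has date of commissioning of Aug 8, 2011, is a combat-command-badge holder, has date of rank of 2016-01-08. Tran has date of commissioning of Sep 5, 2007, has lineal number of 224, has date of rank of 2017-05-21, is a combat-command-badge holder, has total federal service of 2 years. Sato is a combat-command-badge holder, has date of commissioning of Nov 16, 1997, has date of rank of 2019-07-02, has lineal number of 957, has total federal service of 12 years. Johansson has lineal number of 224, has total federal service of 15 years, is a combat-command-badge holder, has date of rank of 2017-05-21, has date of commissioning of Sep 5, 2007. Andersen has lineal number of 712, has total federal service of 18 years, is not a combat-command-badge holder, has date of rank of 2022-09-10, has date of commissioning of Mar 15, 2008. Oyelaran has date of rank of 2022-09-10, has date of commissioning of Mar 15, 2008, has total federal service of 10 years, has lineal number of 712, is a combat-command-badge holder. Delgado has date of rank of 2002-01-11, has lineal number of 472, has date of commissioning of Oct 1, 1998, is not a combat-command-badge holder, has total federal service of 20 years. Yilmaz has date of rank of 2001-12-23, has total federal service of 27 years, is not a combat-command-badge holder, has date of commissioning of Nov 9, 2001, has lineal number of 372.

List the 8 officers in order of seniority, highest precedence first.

Johansson, Tran, Yilmaz, Petrov, Delgado, Andersen, Oyelaran, Sato

By lineal number (lower first): Johansson and Tran (both 224); then Yilmaz (372); then Petrov (440); then Delgado (472); then Andersen and Oyelaran (both 712); then Sato (957).
Johansson and Tran both have date of rank 2017-05-21, so the next rule applies.
Johansson and Tran both have date of commissioning Sep 5, 2007, so the next rule applies.
Among Johansson and Tran, by total federal service (higher first): Johansson (15 years) before Tran (2 years).
Andersen and Oyelaran both have date of rank 2022-09-10, so the next rule applies.
Andersen and Oyelaran both have date of commissioning Mar 15, 2008, so the next rule applies.
Among Andersen and Oyelaran, by total federal service (higher first): Andersen (18 years) before Oyelaran (10 years).
Full order: Johansson, Tran, Yilmaz, Petrov, Delgado, Andersen, Oyelaran, Sato.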